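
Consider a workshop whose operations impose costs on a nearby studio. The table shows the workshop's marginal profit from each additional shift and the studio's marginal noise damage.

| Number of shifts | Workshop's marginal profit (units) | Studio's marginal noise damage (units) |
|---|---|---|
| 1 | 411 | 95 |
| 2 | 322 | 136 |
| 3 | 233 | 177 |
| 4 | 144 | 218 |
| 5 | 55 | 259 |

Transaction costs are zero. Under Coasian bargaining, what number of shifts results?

3

Bargaining reaches the level where marginal profit last exceeds marginal noise damage.
That holds through level 3 (233 ≥ 177) but not at 4 (144 < 218).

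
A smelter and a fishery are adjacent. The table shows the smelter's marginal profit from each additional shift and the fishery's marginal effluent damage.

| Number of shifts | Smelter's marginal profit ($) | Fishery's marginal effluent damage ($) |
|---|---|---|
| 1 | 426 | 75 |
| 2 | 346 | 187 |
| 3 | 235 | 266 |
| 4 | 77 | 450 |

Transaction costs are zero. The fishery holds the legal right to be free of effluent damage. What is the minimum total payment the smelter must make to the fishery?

$262

Efficient level: marginal profit ≥ marginal effluent damage through level 2, so k* = 2.
With the fishery holding the right, the smelter must at least compensate total damage at k*: 75 + 187 = 262.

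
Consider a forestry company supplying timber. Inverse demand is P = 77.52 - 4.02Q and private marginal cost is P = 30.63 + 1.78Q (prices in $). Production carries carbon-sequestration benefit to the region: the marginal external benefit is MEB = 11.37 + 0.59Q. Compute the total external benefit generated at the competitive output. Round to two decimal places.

Market equilibrium (private): 30.63 + 1.78Q = 77.52 - 4.02Q → Q_m = 8.0845.
Total external benefit = ∫₀^{Q_m} (11.37 + 0.59Q) dQ = 11.37×8.0845 + ½×0.59×8.0845² = 111.2017.

$111.20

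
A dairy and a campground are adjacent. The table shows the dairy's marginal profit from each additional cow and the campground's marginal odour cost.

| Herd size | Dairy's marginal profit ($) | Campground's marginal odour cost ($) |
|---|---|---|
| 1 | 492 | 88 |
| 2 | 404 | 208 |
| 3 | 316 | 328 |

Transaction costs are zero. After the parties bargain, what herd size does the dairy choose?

2

Bargaining reaches the level where marginal profit last exceeds marginal odour cost.
That holds through level 2 (404 ≥ 208) but not at 3 (316 < 328).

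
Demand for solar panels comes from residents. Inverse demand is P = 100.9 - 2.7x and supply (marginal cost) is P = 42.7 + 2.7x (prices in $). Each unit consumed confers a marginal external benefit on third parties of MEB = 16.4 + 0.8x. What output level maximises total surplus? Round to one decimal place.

Social marginal benefit = demand + MEB = 117.3 - 1.9x.
Set SMB = MC: 117.3 - 1.9x = 42.7 + 2.7x → x* = 16.2174.

x* = 16.2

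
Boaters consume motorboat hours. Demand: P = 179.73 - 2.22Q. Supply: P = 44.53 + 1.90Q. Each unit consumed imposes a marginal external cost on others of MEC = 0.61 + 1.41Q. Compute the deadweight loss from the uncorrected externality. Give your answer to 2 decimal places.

DWL = 198.71

Market equilibrium (private): 44.53 + 1.90Q = 179.73 - 2.22Q → Q_m = 32.8155.
Social marginal benefit = demand − MEC = 179.12 - 3.63Q.
Set SMB = MC: 179.12 - 3.63Q = 44.53 + 1.90Q → Q* = 24.3382.
Between Q* and Q_m the wedge MC − SMB runs linearly from 0 to MEC(Q_m), so the loss is a triangle.
DWL = ½ × 8.4773 × 46.8799 = 198.7075.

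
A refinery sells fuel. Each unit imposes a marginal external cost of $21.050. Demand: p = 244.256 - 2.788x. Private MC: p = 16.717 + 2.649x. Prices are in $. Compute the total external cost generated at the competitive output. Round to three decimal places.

Market equilibrium (private): 16.717 + 2.649x = 244.256 - 2.788x → x_m = 41.8501.
Total external cost = MEC × x_m = 21.050 × 41.8501 = 880.9446.

$880.945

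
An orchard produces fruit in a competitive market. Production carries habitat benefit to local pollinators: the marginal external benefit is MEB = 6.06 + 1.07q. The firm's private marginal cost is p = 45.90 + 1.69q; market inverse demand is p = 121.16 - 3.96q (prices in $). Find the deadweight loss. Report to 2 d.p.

DWL = $45.04

Market equilibrium (private): 45.90 + 1.69q = 121.16 - 3.96q → q_m = 13.3204.
Social marginal cost = private MC − MEB = 39.84 + 0.62q.
Set SMC = demand: 39.84 + 0.62q = 121.16 - 3.96q → q* = 17.7555.
Between q* and q_m the wedge demand − SMC runs linearly from 0 to MEB(q_m), so the loss is a triangle.
DWL = ½ × 4.4351 × 20.3128 = 45.0446.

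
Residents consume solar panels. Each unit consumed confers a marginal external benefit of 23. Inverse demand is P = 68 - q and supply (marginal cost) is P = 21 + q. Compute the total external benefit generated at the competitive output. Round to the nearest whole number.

541

Market equilibrium (private): 21 + q = 68 - q → q_m = 23.5000.
Total external benefit = MEB × q_m = 23 × 23.5000 = 540.5000.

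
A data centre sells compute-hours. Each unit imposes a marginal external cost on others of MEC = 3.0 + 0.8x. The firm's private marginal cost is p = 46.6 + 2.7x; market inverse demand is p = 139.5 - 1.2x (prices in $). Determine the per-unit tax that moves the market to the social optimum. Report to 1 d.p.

tax = $18.3 per unit

Social marginal cost = private MC + MEC = 49.6 + 3.5x.
Set SMC = demand: 49.6 + 3.5x = 139.5 - 1.2x → x* = 19.1277.
The Pigouvian tax equals MEC at x*: 3.0 + 0.8×19.1277 = 18.3022.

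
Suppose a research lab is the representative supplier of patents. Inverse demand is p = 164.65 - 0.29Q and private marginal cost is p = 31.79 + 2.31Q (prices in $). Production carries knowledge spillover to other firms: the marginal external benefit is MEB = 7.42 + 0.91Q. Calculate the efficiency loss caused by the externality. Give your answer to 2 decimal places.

DWL = $860.20

Market equilibrium (private): 31.79 + 2.31Q = 164.65 - 0.29Q → Q_m = 51.1000.
Social marginal cost = private MC − MEB = 24.37 + 1.40Q.
Set SMC = demand: 24.37 + 1.40Q = 164.65 - 0.29Q → Q* = 83.0059.
The welfare-loss triangle has base |Q_m − Q*| and height MEB(Q_m) (the vertical gap between SMC and demand is zero at Q* and MEB at Q_m).
DWL = ½ × 31.9059 × 53.9210 = 860.1990.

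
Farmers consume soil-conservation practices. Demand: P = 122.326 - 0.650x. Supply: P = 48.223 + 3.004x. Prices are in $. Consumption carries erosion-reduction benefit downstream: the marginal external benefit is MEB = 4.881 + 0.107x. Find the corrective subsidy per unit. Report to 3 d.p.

Social marginal benefit = demand + MEB = 127.207 - 0.543x.
Set SMB = MC: 127.207 - 0.543x = 48.223 + 3.004x → x* = 22.2678.
The Pigouvian subsidy equals MEB at x*: 4.881 + 0.107×22.2678 = 7.2637.

subsidy = $7.264 per unit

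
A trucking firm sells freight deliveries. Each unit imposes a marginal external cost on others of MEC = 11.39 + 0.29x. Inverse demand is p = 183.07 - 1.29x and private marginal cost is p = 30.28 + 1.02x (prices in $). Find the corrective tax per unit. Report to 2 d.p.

tax = $27.16 per unit

Social marginal cost = private MC + MEC = 41.67 + 1.31x.
Set SMC = demand: 41.67 + 1.31x = 183.07 - 1.29x → x* = 54.3846.
The Pigouvian tax equals MEC at x*: 11.39 + 0.29×54.3846 = 27.1615.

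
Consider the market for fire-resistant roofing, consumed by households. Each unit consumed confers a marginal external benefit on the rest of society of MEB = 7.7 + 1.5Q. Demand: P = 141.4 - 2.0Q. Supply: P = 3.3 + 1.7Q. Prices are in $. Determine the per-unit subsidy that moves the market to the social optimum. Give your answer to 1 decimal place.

subsidy = $107.1 per unit

Social marginal benefit = demand + MEB = 149.1 - 0.5Q.
Set SMB = MC: 149.1 - 0.5Q = 3.3 + 1.7Q → Q* = 66.2727.
The Pigouvian subsidy equals MEB at Q*: 7.7 + 1.5×66.2727 = 107.1091.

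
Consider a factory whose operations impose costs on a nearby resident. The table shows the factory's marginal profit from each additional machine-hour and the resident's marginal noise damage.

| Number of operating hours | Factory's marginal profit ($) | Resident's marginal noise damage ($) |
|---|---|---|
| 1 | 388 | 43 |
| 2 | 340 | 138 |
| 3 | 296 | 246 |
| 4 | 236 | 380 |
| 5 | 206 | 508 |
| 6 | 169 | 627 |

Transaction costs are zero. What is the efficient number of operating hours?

3

Bargaining reaches the level where marginal profit last exceeds marginal noise damage.
That holds through level 3 (296 ≥ 246) but not at 4 (236 < 380).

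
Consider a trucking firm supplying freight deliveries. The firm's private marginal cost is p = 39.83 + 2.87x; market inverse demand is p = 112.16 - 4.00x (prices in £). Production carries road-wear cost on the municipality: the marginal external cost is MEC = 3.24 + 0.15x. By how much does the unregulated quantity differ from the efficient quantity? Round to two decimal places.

Market equilibrium (private): 39.83 + 2.87x = 112.16 - 4.00x → x_m = 10.5284.
Social marginal cost = private MC + MEC = 43.07 + 3.02x.
Set SMC = demand: 43.07 + 3.02x = 112.16 - 4.00x → x* = 9.8419.
Gap = |10.5284 − 9.8419| = 0.6865.

0.69 units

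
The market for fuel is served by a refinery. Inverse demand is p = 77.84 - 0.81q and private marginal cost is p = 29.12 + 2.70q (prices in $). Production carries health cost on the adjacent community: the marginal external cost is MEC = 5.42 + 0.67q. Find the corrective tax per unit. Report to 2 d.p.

tax = $12.36 per unit

Social marginal cost = private MC + MEC = 34.54 + 3.37q.
Set SMC = demand: 34.54 + 3.37q = 77.84 - 0.81q → q* = 10.3589.
The Pigouvian tax equals MEC at q*: 5.42 + 0.67×10.3589 = 12.3605.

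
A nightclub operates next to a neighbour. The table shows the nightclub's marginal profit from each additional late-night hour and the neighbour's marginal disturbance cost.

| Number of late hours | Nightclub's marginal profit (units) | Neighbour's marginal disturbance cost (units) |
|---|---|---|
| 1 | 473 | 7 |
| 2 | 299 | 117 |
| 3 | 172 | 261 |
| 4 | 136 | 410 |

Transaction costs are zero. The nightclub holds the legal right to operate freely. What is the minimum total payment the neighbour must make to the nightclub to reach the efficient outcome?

Left alone the nightclub would choose level 4 (marginal profit stays positive).
Efficient level: k* = 2 (marginal profit ≥ marginal disturbance cost through 2).
The neighbour must at least cover the nightclub's forgone profit from cutting 4→2: 172 + 136 = 308.

308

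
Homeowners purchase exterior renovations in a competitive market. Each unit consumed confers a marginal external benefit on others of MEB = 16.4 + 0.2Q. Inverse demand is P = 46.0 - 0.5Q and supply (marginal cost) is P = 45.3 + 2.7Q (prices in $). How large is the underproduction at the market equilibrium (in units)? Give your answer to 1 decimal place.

Market equilibrium (private): 45.3 + 2.7Q = 46.0 - 0.5Q → Q_m = 0.2188.
Social marginal benefit = demand + MEB = 62.4 - 0.3Q.
Set SMB = MC: 62.4 - 0.3Q = 45.3 + 2.7Q → Q* = 5.7000.
Gap = |0.2188 − 5.7000| = 5.4812.

5.5 units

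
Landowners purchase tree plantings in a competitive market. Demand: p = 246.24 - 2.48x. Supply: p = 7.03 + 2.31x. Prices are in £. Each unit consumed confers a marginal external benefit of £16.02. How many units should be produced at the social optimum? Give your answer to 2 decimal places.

Social marginal benefit = demand + MEB = 262.26 - 2.48x.
Set SMB = MC: 262.26 - 2.48x = 7.03 + 2.31x → x* = 53.2839.

x* = 53.28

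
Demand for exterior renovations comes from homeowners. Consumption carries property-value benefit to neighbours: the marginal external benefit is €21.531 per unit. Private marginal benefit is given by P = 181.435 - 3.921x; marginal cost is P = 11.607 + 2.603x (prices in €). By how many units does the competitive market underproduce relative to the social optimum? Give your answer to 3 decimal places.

3.300 units

Market equilibrium (private): 11.607 + 2.603x = 181.435 - 3.921x → x_m = 26.0313.
Social marginal benefit = demand + MEB = 202.966 - 3.921x.
Set SMB = MC: 202.966 - 3.921x = 11.607 + 2.603x → x* = 29.3315.
Gap = |26.0313 − 29.3315| = 3.3002.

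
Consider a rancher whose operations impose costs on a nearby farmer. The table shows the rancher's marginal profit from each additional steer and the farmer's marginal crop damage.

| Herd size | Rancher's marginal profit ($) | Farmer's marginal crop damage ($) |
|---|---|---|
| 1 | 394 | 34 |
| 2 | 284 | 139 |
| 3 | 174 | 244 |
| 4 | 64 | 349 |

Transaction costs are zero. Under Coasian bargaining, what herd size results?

Bargaining reaches the level where marginal profit last exceeds marginal crop damage.
That holds through level 2 (284 ≥ 139) but not at 3 (174 < 244).

2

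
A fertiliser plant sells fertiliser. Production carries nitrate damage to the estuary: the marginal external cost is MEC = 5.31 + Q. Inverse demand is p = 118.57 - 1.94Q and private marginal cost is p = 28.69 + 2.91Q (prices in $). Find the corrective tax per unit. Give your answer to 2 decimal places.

tax = $19.77 per unit

Social marginal cost = private MC + MEC = 34.00 + 3.91Q.
Set SMC = demand: 34.00 + 3.91Q = 118.57 - 1.94Q → Q* = 14.4564.
The Pigouvian tax equals MEC at Q*: 5.31 + 1.00×14.4564 = 19.7664.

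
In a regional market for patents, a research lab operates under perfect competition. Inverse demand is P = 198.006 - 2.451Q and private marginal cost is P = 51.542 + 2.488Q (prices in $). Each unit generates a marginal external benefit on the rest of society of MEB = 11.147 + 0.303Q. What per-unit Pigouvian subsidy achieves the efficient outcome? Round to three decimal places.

Social marginal cost = private MC − MEB = 40.395 + 2.185Q.
Set SMC = demand: 40.395 + 2.185Q = 198.006 - 2.451Q → Q* = 33.9972.
The Pigouvian subsidy equals MEB at Q*: 11.147 + 0.303×33.9972 = 21.4482.

subsidy = $21.448 per unit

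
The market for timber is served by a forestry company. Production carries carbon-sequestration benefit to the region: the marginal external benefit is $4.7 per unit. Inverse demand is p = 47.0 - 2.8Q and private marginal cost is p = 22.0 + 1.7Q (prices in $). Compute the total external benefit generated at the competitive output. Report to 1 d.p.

Market equilibrium (private): 22.0 + 1.7Q = 47.0 - 2.8Q → Q_m = 5.5556.
Total external benefit = MEB × Q_m = 4.7 × 5.5556 = 26.1113.

$26.1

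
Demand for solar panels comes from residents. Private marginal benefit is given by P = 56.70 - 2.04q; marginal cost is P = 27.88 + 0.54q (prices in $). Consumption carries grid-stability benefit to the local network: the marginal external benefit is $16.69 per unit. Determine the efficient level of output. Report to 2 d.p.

q* = 17.64

Social marginal benefit = demand + MEB = 73.39 - 2.04q.
Set SMB = MC: 73.39 - 2.04q = 27.88 + 0.54q → q* = 17.6395.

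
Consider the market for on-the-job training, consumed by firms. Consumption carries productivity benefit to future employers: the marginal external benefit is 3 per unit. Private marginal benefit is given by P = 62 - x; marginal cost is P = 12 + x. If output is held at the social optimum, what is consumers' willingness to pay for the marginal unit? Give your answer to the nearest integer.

Social marginal benefit = demand + MEB = 65 - x.
Set SMB = MC: 65 - x = 12 + x → x* = 26.5000.
Consumer price on the demand curve at x*: 62 − 1×26.5000 = 35.5000.

P = 36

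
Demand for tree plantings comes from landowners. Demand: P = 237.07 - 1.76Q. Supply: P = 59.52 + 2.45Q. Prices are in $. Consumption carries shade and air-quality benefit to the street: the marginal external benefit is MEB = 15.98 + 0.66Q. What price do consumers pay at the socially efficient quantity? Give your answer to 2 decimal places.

Social marginal benefit = demand + MEB = 253.05 - 1.10Q.
Set SMB = MC: 253.05 - 1.10Q = 59.52 + 2.45Q → Q* = 54.5155.
Consumer price on the demand curve at Q*: 237.07 − 1.76×54.5155 = 141.1227.

P = $141.12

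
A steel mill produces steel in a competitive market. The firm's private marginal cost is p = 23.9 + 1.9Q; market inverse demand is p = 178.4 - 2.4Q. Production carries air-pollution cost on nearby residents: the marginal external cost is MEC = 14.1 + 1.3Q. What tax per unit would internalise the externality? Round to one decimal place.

tax = 46.7 per unit

Social marginal cost = private MC + MEC = 38.0 + 3.2Q.
Set SMC = demand: 38.0 + 3.2Q = 178.4 - 2.4Q → Q* = 25.0714.
The Pigouvian tax equals MEC at Q*: 14.1 + 1.3×25.0714 = 46.6928.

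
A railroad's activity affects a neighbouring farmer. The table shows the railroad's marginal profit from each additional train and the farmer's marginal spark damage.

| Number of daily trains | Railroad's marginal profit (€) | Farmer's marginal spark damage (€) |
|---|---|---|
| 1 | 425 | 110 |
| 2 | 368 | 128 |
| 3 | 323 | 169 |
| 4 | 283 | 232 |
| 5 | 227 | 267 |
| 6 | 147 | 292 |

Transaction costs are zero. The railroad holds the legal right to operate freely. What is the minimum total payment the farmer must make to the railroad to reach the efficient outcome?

€374

Left alone the railroad would choose level 6 (marginal profit stays positive).
Efficient level: k* = 4 (marginal profit ≥ marginal spark damage through 4).
The farmer must at least cover the railroad's forgone profit from cutting 6→4: 227 + 147 = 374.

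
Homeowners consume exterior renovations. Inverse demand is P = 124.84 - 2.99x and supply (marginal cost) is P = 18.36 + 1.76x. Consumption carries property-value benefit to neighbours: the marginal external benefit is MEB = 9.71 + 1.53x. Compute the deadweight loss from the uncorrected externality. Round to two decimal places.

Market equilibrium (private): 18.36 + 1.76x = 124.84 - 2.99x → x_m = 22.4168.
Social marginal benefit = demand + MEB = 134.55 - 1.46x.
Set SMB = MC: 134.55 - 1.46x = 18.36 + 1.76x → x* = 36.0839.
Between x* and x_m the wedge SMB − MC runs linearly from 0 to MEB(x_m), so the loss is a triangle.
DWL = ½ × 13.6671 × 44.0078 = 300.7295.

DWL = 300.73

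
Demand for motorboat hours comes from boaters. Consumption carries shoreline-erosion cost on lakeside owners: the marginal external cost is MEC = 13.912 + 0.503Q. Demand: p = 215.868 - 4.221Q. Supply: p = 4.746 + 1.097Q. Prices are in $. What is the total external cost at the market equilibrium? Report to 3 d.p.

Market equilibrium (private): 4.746 + 1.097Q = 215.868 - 4.221Q → Q_m = 39.6995.
Total external cost = ∫₀^{Q_m} (13.912 + 0.503Q) dQ = 13.912×39.6995 + ½×0.503×39.6995² = 948.6761.

$948.676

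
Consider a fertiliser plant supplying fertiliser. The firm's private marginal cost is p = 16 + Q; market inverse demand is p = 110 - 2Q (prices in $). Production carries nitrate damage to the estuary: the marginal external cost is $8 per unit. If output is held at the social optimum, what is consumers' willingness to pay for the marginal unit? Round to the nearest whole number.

Social marginal cost = private MC + MEC = 24 + Q.
Set SMC = demand: 24 + Q = 110 - 2Q → Q* = 28.6667.
Consumer price on the demand curve at Q*: 110 − 2×28.6667 = 52.6666.

P = $53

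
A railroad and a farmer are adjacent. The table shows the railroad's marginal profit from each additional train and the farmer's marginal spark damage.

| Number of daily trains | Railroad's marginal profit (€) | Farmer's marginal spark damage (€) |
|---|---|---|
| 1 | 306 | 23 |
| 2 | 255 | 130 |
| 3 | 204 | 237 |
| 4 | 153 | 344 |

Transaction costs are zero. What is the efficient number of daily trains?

2

Bargaining reaches the level where marginal profit last exceeds marginal spark damage.
That holds through level 2 (255 ≥ 130) but not at 3 (204 < 237).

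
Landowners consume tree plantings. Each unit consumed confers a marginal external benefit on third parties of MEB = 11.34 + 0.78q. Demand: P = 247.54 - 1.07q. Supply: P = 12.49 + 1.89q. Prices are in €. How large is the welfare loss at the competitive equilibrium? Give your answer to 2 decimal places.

DWL = €1231.60

Market equilibrium (private): 12.49 + 1.89q = 247.54 - 1.07q → q_m = 79.4088.
Social marginal benefit = demand + MEB = 258.88 - 0.29q.
Set SMB = MC: 258.88 - 0.29q = 12.49 + 1.89q → q* = 113.0229.
Between q* and q_m the wedge SMB − MC runs linearly from 0 to MEB(q_m), so the loss is a triangle.
DWL = ½ × 33.6141 × 73.2789 = 1231.6021.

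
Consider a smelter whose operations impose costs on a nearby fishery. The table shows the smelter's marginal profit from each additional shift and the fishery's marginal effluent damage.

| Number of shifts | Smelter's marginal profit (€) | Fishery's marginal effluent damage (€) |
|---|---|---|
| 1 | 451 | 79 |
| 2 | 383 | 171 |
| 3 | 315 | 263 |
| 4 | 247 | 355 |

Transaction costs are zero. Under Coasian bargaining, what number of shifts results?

3

Bargaining reaches the level where marginal profit last exceeds marginal effluent damage.
That holds through level 3 (315 ≥ 263) but not at 4 (247 < 355).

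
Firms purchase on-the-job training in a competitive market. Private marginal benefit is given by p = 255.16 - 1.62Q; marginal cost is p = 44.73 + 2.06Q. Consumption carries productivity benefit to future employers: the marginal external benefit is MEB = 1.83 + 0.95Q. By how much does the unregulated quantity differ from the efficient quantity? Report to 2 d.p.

20.57 units

Market equilibrium (private): 44.73 + 2.06Q = 255.16 - 1.62Q → Q_m = 57.1821.
Social marginal benefit = demand + MEB = 256.99 - 0.67Q.
Set SMB = MC: 256.99 - 0.67Q = 44.73 + 2.06Q → Q* = 77.7509.
Gap = |57.1821 − 77.7509| = 20.5688.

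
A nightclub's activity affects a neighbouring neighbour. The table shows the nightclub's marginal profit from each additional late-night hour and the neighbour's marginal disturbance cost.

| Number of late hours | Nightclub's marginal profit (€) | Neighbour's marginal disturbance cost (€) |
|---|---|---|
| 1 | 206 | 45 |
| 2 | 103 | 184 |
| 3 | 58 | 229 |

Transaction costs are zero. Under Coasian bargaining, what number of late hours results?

Bargaining reaches the level where marginal profit last exceeds marginal disturbance cost.
That holds through level 1 (206 ≥ 45) but not at 2 (103 < 184).

1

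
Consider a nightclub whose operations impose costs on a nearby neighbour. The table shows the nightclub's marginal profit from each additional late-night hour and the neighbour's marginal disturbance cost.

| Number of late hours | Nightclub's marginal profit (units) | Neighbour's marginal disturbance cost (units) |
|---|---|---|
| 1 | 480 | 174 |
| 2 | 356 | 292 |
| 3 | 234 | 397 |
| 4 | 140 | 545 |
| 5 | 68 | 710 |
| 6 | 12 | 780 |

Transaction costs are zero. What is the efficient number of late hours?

2

Bargaining reaches the level where marginal profit last exceeds marginal disturbance cost.
That holds through level 2 (356 ≥ 292) but not at 3 (234 < 397).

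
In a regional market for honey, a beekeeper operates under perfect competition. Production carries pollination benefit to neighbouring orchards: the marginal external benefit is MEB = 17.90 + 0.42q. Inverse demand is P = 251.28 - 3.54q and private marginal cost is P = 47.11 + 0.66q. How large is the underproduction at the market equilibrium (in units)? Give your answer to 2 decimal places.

10.14 units

Market equilibrium (private): 47.11 + 0.66q = 251.28 - 3.54q → q_m = 48.6119.
Social marginal cost = private MC − MEB = 29.21 + 0.24q.
Set SMC = demand: 29.21 + 0.24q = 251.28 - 3.54q → q* = 58.7487.
Gap = |48.6119 − 58.7487| = 10.1368.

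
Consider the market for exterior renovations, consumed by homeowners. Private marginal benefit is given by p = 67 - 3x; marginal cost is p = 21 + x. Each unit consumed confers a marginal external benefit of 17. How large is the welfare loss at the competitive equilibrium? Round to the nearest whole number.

Market equilibrium (private): 21 + x = 67 - 3x → x_m = 11.5000.
Social marginal benefit = demand + MEB = 84 - 3x.
Set SMB = MC: 84 - 3x = 21 + x → x* = 15.7500.
The loss is the area between SMB and MC from x* to x_m; with linear curves that's a triangle of height MEB(x_m).
DWL = ½ × 4.2500 × 17.0000 = 36.1250.

DWL = 36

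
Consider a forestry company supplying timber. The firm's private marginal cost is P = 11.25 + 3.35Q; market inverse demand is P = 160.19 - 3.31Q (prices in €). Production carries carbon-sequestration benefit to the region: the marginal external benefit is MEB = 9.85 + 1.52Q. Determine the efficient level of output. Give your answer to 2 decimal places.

Q* = 30.89

Social marginal cost = private MC − MEB = 1.40 + 1.83Q.
Set SMC = demand: 1.40 + 1.83Q = 160.19 - 3.31Q → Q* = 30.8930.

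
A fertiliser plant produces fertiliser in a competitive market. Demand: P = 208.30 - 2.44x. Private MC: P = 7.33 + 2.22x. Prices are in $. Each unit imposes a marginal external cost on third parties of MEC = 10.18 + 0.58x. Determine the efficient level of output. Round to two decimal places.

Social marginal cost = private MC + MEC = 17.51 + 2.80x.
Set SMC = demand: 17.51 + 2.80x = 208.30 - 2.44x → x* = 36.4103.

x* = 36.41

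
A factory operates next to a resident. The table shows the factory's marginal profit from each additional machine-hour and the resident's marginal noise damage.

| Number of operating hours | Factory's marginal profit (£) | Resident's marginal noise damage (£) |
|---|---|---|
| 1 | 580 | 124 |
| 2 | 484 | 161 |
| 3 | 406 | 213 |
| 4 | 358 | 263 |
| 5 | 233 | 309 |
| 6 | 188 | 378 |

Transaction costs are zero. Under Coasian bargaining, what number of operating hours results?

Bargaining reaches the level where marginal profit last exceeds marginal noise damage.
That holds through level 4 (358 ≥ 263) but not at 5 (233 < 309).

4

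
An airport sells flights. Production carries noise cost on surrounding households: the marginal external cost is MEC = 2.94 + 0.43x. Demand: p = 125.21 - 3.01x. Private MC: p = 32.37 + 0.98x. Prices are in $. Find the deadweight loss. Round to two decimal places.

DWL = $18.96

Market equilibrium (private): 32.37 + 0.98x = 125.21 - 3.01x → x_m = 23.2682.
Social marginal cost = private MC + MEC = 35.31 + 1.41x.
Set SMC = demand: 35.31 + 1.41x = 125.21 - 3.01x → x* = 20.3394.
The welfare-loss triangle has base |x_m − x*| and height MEC(x_m) (the vertical gap between SMC and demand is zero at x* and MEC at x_m).
DWL = ½ × 2.9288 × 12.9453 = 18.9571.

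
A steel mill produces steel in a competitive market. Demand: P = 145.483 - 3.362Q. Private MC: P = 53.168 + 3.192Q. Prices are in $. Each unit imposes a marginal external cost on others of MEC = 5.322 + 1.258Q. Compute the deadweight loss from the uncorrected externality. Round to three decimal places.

Market equilibrium (private): 53.168 + 3.192Q = 145.483 - 3.362Q → Q_m = 14.0853.
Social marginal cost = private MC + MEC = 58.490 + 4.450Q.
Set SMC = demand: 58.490 + 4.450Q = 145.483 - 3.362Q → Q* = 11.1358.
Height of the DWL triangle at Q_m is SMC(Q_m) − demand(Q_m) = MEC(Q_m) = 23.0413.
DWL = ½ × 2.9495 × 23.0413 = 33.9802.

DWL = $33.980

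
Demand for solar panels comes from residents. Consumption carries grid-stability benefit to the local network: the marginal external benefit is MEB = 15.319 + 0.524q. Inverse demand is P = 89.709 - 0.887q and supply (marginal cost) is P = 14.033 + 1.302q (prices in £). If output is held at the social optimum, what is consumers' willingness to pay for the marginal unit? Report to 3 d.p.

Social marginal benefit = demand + MEB = 105.028 - 0.363q.
Set SMB = MC: 105.028 - 0.363q = 14.033 + 1.302q → q* = 54.6517.
Consumer price on the demand curve at q*: 89.709 − 0.887×54.6517 = 41.2329.

P = £41.233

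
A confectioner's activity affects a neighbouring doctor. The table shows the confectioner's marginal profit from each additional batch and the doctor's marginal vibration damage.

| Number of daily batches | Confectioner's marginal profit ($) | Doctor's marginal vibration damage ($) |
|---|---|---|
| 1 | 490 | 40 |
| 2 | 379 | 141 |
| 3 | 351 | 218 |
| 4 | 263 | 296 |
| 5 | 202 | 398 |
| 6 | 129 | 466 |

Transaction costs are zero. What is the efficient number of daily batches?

3

Bargaining reaches the level where marginal profit last exceeds marginal vibration damage.
That holds through level 3 (351 ≥ 218) but not at 4 (263 < 296).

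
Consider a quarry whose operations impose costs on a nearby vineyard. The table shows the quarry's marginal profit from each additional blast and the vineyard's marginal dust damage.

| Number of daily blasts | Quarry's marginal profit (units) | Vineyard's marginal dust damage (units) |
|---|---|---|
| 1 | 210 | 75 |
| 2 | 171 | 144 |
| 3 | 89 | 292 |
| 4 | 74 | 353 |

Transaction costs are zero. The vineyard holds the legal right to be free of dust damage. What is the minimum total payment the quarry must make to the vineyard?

219

Efficient level: marginal profit ≥ marginal dust damage through level 2, so k* = 2.
With the vineyard holding the right, the quarry must at least compensate total damage at k*: 75 + 144 = 219.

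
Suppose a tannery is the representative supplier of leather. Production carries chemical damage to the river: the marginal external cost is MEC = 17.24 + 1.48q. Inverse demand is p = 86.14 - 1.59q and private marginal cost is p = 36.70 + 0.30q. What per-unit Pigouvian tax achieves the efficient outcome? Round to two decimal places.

Social marginal cost = private MC + MEC = 53.94 + 1.78q.
Set SMC = demand: 53.94 + 1.78q = 86.14 - 1.59q → q* = 9.5549.
The Pigouvian tax equals MEC at q*: 17.24 + 1.48×9.5549 = 31.3813.

tax = 31.38 per unit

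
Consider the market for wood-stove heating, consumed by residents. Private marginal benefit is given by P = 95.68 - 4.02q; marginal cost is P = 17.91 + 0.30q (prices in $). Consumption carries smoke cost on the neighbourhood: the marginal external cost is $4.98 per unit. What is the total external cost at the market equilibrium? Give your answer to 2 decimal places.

$89.65

Market equilibrium (private): 17.91 + 0.30q = 95.68 - 4.02q → q_m = 18.0023.
Total external cost = MEC × q_m = 4.98 × 18.0023 = 89.6515.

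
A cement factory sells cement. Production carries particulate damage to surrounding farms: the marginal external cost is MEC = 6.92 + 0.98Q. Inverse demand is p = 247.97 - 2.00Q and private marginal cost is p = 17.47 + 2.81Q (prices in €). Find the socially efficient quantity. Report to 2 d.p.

Q* = 38.61

Social marginal cost = private MC + MEC = 24.39 + 3.79Q.
Set SMC = demand: 24.39 + 3.79Q = 247.97 - 2.00Q → Q* = 38.6149.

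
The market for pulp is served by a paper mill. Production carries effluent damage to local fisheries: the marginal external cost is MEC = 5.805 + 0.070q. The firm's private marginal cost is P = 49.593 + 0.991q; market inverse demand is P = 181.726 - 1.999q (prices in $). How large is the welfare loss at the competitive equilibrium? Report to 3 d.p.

Market equilibrium (private): 49.593 + 0.991q = 181.726 - 1.999q → q_m = 44.1916.
Social marginal cost = private MC + MEC = 55.398 + 1.061q.
Set SMC = demand: 55.398 + 1.061q = 181.726 - 1.999q → q* = 41.2837.
Between q* and q_m the wedge SMC − demand runs linearly from 0 to MEC(q_m), so the loss is a triangle.
DWL = ½ × 2.9079 × 8.8984 = 12.9378.

DWL = $12.938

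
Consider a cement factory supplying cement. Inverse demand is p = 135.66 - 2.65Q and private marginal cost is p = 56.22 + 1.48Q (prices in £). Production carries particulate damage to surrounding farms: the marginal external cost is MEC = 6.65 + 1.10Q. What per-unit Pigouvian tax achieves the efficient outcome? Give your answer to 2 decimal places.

Social marginal cost = private MC + MEC = 62.87 + 2.58Q.
Set SMC = demand: 62.87 + 2.58Q = 135.66 - 2.65Q → Q* = 13.9178.
The Pigouvian tax equals MEC at Q*: 6.65 + 1.10×13.9178 = 21.9596.

tax = £21.96 per unit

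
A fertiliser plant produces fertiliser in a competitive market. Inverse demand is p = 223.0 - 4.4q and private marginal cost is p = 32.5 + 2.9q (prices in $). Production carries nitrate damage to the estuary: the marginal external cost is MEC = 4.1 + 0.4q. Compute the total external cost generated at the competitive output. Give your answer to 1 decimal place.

$243.2

Market equilibrium (private): 32.5 + 2.9q = 223.0 - 4.4q → q_m = 26.0959.
Total external cost = ∫₀^{q_m} (4.1 + 0.4q) dq = 4.1×26.0959 + ½×0.4×26.0959² = 243.1924.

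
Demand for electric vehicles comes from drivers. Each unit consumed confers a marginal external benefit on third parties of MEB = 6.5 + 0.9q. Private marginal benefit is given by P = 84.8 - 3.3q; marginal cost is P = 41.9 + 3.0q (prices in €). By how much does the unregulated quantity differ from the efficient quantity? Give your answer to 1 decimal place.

Market equilibrium (private): 41.9 + 3.0q = 84.8 - 3.3q → q_m = 6.8095.
Social marginal benefit = demand + MEB = 91.3 - 2.4q.
Set SMB = MC: 91.3 - 2.4q = 41.9 + 3.0q → q* = 9.1481.
Gap = |6.8095 − 9.1481| = 2.3386.

2.3 units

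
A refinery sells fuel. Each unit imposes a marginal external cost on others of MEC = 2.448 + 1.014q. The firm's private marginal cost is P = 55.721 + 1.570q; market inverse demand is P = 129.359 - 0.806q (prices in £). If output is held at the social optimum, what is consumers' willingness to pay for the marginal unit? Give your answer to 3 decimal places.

P = £112.433

Social marginal cost = private MC + MEC = 58.169 + 2.584q.
Set SMC = demand: 58.169 + 2.584q = 129.359 - 0.806q → q* = 21.0000.
Consumer price on the demand curve at q*: 129.359 − 0.806×21.0000 = 112.4330.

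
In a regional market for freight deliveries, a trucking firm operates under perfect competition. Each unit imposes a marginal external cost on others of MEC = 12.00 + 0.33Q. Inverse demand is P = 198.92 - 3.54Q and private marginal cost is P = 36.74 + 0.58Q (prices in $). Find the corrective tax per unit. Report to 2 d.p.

Social marginal cost = private MC + MEC = 48.74 + 0.91Q.
Set SMC = demand: 48.74 + 0.91Q = 198.92 - 3.54Q → Q* = 33.7483.
The Pigouvian tax equals MEC at Q*: 12.00 + 0.33×33.7483 = 23.1369.

tax = $23.14 per unit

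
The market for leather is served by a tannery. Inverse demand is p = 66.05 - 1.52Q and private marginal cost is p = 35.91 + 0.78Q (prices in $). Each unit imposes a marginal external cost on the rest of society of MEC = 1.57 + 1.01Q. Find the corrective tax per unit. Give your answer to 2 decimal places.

tax = $10.29 per unit

Social marginal cost = private MC + MEC = 37.48 + 1.79Q.
Set SMC = demand: 37.48 + 1.79Q = 66.05 - 1.52Q → Q* = 8.6314.
The Pigouvian tax equals MEC at Q*: 1.57 + 1.01×8.6314 = 10.2877.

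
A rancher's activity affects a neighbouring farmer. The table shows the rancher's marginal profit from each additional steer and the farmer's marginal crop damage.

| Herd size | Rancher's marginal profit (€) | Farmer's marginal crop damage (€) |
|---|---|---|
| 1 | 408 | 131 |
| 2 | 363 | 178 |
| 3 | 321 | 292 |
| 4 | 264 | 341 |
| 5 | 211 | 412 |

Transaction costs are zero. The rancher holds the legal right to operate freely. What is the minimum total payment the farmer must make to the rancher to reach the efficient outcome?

€475

Left alone the rancher would choose level 5 (marginal profit stays positive).
Efficient level: k* = 3 (marginal profit ≥ marginal crop damage through 3).
The farmer must at least cover the rancher's forgone profit from cutting 5→3: 264 + 211 = 475.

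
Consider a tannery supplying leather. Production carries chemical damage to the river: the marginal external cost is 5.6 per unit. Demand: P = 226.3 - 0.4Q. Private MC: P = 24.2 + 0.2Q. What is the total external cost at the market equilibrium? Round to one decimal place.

Market equilibrium (private): 24.2 + 0.2Q = 226.3 - 0.4Q → Q_m = 336.8333.
Total external cost = MEC × Q_m = 5.6 × 336.8333 = 1886.2665.

1886.3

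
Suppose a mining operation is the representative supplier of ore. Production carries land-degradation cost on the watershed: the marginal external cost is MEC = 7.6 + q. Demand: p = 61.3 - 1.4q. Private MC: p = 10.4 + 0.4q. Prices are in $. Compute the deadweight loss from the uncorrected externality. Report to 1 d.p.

DWL = $229.9

Market equilibrium (private): 10.4 + 0.4q = 61.3 - 1.4q → q_m = 28.2778.
Social marginal cost = private MC + MEC = 18.0 + 1.4q.
Set SMC = demand: 18.0 + 1.4q = 61.3 - 1.4q → q* = 15.4643.
The loss is the area between SMC and demand from q* to q_m; with linear curves that's a triangle of height MEC(q_m).
DWL = ½ × 12.8135 × 35.8778 = 229.8601.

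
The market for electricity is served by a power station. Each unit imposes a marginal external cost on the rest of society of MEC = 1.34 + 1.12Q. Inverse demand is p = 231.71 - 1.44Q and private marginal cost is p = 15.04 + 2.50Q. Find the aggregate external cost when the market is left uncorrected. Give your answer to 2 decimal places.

Market equilibrium (private): 15.04 + 2.50Q = 231.71 - 1.44Q → Q_m = 54.9924.
Total external cost = ∫₀^{Q_m} (1.34 + 1.12Q) dQ = 1.34×54.9924 + ½×1.12×54.9924² = 1767.2217.

1767.22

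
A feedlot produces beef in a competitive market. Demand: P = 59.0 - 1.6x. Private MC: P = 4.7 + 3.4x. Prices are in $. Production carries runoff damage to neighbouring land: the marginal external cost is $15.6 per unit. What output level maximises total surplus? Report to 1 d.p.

x* = 7.7

Social marginal cost = private MC + MEC = 20.3 + 3.4x.
Set SMC = demand: 20.3 + 3.4x = 59.0 - 1.6x → x* = 7.7400.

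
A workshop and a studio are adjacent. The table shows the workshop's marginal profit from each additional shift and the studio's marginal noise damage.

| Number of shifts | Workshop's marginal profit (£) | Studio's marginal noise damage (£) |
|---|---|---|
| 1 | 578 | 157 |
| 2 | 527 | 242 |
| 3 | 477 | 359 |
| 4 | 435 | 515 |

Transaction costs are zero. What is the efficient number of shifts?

Bargaining reaches the level where marginal profit last exceeds marginal noise damage.
That holds through level 3 (477 ≥ 359) but not at 4 (435 < 515).

3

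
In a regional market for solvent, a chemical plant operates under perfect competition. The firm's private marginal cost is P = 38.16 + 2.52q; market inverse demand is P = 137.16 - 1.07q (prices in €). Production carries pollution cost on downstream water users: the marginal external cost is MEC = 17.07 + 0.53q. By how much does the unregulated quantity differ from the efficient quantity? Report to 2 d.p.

7.69 units

Market equilibrium (private): 38.16 + 2.52q = 137.16 - 1.07q → q_m = 27.5766.
Social marginal cost = private MC + MEC = 55.23 + 3.05q.
Set SMC = demand: 55.23 + 3.05q = 137.16 - 1.07q → q* = 19.8859.
Gap = |27.5766 − 19.8859| = 7.6907.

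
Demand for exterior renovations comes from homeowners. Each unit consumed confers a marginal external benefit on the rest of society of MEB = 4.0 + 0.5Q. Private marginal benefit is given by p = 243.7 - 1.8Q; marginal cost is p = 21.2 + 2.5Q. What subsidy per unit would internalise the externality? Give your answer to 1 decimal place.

Social marginal benefit = demand + MEB = 247.7 - 1.3Q.
Set SMB = MC: 247.7 - 1.3Q = 21.2 + 2.5Q → Q* = 59.6053.
The Pigouvian subsidy equals MEB at Q*: 4.0 + 0.5×59.6053 = 33.8027.

subsidy = 33.8 per unit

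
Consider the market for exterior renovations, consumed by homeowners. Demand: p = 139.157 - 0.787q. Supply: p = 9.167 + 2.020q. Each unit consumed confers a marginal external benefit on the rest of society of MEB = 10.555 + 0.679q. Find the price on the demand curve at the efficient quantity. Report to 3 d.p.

Social marginal benefit = demand + MEB = 149.712 - 0.108q.
Set SMB = MC: 149.712 - 0.108q = 9.167 + 2.020q → q* = 66.0456.
Consumer price on the demand curve at q*: 139.157 − 0.787×66.0456 = 87.1791.

P = 87.179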